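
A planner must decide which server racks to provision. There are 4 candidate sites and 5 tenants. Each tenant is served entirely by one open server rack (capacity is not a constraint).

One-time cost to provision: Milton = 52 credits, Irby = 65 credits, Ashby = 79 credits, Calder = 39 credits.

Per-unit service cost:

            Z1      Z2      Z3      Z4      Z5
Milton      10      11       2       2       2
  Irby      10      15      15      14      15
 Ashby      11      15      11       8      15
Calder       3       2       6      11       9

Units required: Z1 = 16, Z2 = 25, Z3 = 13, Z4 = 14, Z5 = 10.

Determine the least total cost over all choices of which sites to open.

Minimum total cost: 263

For any fixed open set, each tenant goes to its cheapest open site; total = fixed + service.
{Milton, Calder}: Z1→Calder 3·16=48, Z2→Calder 2·25=50, Z3→Milton 2·13=26, Z4→Milton 2·14=28, Z5→Milton 2·10=20. Service 172; fixed 91; total 263.
{Milton, Irby, Calder}: Z1→Calder 3·16=48, Z2→Calder 2·25=50, Z3→Milton 2·13=26, Z4→Milton 2·14=28, Z5→Milton 2·10=20. Service 172; fixed 156; total 328.
{Milton, Ashby, Calder}: Z1→Calder 3·16=48, Z2→Calder 2·25=50, Z3→Milton 2·13=26, Z4→Milton 2·14=28, Z5→Milton 2·10=20. Service 172; fixed 170; total 342.
{Milton, Irby, Ashby, Calder}: service 172 + fixed 235 = 407
No other subset beats 263.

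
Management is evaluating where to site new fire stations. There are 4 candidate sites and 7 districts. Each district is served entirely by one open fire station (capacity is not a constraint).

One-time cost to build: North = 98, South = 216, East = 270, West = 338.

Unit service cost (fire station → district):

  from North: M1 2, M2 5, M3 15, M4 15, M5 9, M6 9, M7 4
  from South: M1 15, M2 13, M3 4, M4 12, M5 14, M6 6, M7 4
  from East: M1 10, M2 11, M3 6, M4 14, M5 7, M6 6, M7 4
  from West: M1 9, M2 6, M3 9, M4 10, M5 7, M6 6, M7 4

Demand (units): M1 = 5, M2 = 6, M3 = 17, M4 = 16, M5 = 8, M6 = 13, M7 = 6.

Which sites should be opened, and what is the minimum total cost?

Open North and South; minimum total cost 788.

For any fixed open set, each district goes to its cheapest open site; total = fixed + service.
{North, South}: M1→North 2·5=10, M2→North 5·6=30, M3→South 4·17=68, M4→South 12·16=192, M5→North 9·8=72, M6→South 6·13=78, M7→North 4·6=24. Service 474; fixed 314; total 788.
{South}: M1→South 15·5=75, M2→South 13·6=78, M3→South 4·17=68, M4→South 12·16=192, M5→South 14·8=112, M6→South 6·13=78, M7→South 4·6=24. Service 627; fixed 216; total 843.
{North}: service 748 + fixed 98 = 846
{North, South, East, West}: service 426 + fixed 922 = 1348
(All 15 nonempty subsets were checked; North and South is lowest.)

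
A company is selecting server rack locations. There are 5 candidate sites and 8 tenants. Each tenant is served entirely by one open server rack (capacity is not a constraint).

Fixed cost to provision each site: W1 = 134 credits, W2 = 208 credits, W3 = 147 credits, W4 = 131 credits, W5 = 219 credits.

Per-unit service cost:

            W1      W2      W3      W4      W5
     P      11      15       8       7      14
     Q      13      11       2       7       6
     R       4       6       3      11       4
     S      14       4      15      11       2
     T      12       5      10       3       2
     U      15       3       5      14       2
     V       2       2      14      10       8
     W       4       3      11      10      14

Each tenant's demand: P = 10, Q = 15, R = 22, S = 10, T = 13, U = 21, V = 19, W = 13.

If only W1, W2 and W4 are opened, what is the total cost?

Total cost: 955

Each tenant is assigned to its cheapest site among the open ones.
{W1, W2, W4}: P→W4 7·10=70, Q→W4 7·15=105, R→W1 4·22=88, S→W2 4·10=40, T→W4 3·13=39, U→W2 3·21=63, V→W1 2·19=38, W→W2 3·13=39. Service 482; fixed 473; total 955.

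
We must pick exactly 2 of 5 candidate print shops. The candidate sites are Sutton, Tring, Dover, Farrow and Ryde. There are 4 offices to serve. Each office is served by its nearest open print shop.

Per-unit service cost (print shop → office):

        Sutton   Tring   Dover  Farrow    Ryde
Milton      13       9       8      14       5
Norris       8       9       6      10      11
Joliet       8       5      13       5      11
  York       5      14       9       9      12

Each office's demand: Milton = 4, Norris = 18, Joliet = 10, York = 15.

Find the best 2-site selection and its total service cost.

With exactly 2 open, each office uses its cheapest among the chosen.
{Sutton, Dover}: Milton→Dover 8·4=32, Norris→Dover 6·18=108, Joliet→Sutton 8·10=80, York→Sutton 5·15=75. Service cost 295.
{Sutton, Tring}: service cost 305
{Sutton, Ryde}: service cost 319
Among all 10 size-2 choices, {Sutton, Dover} is lowest.

Choose Sutton and Dover; total service cost 295.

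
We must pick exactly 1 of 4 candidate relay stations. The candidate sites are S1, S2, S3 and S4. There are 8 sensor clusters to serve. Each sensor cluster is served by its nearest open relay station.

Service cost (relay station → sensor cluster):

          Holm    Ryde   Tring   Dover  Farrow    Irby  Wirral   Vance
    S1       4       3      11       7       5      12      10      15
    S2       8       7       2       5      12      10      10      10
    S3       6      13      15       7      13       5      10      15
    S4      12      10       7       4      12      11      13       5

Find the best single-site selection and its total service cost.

Choose S2 only; total service cost 64.

With exactly 1 open, each sensor cluster uses its cheapest among the chosen.
{S2}: Holm→S2 8, Ryde→S2 7, Tring→S2 2, Dover→S2 5, Farrow→S2 12, Irby→S2 10, Wirral→S2 10, Vance→S2 10. Service cost 64.
{S1}: service cost 67
{S4}: service cost 74
Among all 4 size-1 choices, {S2} is lowest.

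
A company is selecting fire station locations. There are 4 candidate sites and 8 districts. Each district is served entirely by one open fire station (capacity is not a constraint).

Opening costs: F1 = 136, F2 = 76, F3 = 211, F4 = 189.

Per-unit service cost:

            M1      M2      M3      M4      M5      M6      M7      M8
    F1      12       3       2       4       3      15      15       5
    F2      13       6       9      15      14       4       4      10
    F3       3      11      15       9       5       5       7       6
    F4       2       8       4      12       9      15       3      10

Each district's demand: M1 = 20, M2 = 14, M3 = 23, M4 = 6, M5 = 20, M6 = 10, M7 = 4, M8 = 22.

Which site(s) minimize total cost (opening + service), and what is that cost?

For any fixed open set, each district goes to its cheapest open site; total = fixed + service.
{F1, F3}: M1→F3 3·20=60, M2→F1 3·14=42, M3→F1 2·23=46, M4→F1 4·6=24, M5→F1 3·20=60, M6→F3 5·10=50, M7→F3 7·4=28, M8→F1 5·22=110. Service 420; fixed 347; total 767.
{F1, F2, F4}: M1→F4 2·20=40, M2→F1 3·14=42, M3→F1 2·23=46, M4→F1 4·6=24, M5→F1 3·20=60, M6→F2 4·10=40, M7→F4 3·4=12, M8→F1 5·22=110. Service 374; fixed 401; total 775.
{F1, F2}: service 578 + fixed 212 = 790
{F1, F2, F3, F4}: M1→F4 2·20=40, M2→F1 3·14=42, M3→F1 2·23=46, M4→F1 4·6=24, M5→F1 3·20=60, M6→F2 4·10=40, M7→F4 3·4=12, M8→F1 5·22=110. Service 374; fixed 612; total 986.
No other subset beats 767.

Open F1 and F3; minimum total cost 767.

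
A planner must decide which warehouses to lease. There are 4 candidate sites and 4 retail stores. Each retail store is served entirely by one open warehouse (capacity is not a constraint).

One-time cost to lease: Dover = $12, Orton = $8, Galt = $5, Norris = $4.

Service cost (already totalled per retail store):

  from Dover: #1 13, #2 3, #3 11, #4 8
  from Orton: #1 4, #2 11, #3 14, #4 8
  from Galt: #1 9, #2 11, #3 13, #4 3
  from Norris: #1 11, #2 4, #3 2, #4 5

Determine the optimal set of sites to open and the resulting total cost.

For any fixed open set, each retail store goes to its cheapest open site; total = fixed + service.
{Norris}: #1→Norris 11, #2→Norris 4, #3→Norris 2, #4→Norris 5. Service 22; fixed 4; total 26.
{Orton, Norris}: service 15 + fixed 12 = 27
{Galt, Norris}: service 18 + fixed 9 = 27
{Dover, Orton, Galt, Norris}: service 12 + fixed 29 = 41
No other subset beats 26.

Open Norris only; minimum total cost 26.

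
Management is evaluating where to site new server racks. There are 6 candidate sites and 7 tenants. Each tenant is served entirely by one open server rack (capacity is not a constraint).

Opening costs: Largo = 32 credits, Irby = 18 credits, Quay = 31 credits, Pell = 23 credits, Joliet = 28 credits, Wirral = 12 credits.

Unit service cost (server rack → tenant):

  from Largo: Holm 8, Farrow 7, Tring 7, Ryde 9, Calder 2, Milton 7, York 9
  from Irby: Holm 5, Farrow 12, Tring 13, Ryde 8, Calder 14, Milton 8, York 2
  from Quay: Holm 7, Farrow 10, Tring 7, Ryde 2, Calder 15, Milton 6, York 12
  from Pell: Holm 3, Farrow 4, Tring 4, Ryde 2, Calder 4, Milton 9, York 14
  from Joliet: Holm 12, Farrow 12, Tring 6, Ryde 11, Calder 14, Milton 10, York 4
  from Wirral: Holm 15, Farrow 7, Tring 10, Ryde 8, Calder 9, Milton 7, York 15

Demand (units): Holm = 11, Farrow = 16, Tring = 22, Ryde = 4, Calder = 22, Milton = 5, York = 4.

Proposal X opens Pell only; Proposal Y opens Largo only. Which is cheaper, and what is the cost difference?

Proposal X: {Pell}: Holm→Pell 3·11=33, Farrow→Pell 4·16=64, Tring→Pell 4·22=88, Ryde→Pell 2·4=8, Calder→Pell 4·22=88, Milton→Pell 9·5=45, York→Pell 14·4=56. Service 382; fixed 23; total 405.
Proposal Y: {Largo}: Holm→Largo 8·11=88, Farrow→Largo 7·16=112, Tring→Largo 7·22=154, Ryde→Largo 9·4=36, Calder→Largo 2·22=44, Milton→Largo 7·5=35, York→Largo 9·4=36. Service 505; fixed 32; total 537.
Difference: |405 − 537| = 132.

Proposal X is cheaper by 132.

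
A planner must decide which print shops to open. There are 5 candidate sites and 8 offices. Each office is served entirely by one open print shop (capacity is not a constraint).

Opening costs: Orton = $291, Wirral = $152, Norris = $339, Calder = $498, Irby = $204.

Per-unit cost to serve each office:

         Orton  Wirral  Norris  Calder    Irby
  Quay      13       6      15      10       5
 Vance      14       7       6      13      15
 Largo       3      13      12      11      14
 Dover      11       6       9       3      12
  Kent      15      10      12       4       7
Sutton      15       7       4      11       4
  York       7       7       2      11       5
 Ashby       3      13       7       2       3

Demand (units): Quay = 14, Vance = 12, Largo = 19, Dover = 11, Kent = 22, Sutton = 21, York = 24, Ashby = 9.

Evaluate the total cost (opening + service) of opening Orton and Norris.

Each office is assigned to its cheapest site among the open ones.
{Orton, Norris}: Quay→Orton 13·14=182, Vance→Norris 6·12=72, Largo→Orton 3·19=57, Dover→Norris 9·11=99, Kent→Norris 12·22=264, Sutton→Norris 4·21=84, York→Norris 2·24=48, Ashby→Orton 3·9=27. Service 833; fixed 630; total 1463.

Total cost: 1463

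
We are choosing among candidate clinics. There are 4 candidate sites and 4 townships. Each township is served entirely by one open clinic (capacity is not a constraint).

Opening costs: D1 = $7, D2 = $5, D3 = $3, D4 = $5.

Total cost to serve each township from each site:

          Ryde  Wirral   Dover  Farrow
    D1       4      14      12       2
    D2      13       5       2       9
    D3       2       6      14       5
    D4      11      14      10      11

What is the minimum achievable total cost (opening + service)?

For any fixed open set, each township goes to its cheapest open site; total = fixed + service.
{D2, D3}: Ryde→D3 2, Wirral→D2 5, Dover→D2 2, Farrow→D3 5. Service 14; fixed 8; total 22.
{D1, D2}: service 13 + fixed 12 = 25
{D1, D2, D3}: Ryde→D3 2, Wirral→D2 5, Dover→D2 2, Farrow→D1 2. Service 11; fixed 15; total 26.
{D1, D2, D3, D4}: service 11 + fixed 20 = 31
No other subset beats 22.

Minimum total cost: 22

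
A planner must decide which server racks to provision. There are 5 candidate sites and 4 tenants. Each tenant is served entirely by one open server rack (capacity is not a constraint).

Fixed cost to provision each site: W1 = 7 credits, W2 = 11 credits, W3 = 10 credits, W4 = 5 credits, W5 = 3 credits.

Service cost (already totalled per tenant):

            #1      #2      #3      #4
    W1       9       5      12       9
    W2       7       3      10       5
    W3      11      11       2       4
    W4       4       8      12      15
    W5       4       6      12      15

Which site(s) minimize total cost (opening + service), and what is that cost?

Open W3 and W5; minimum total cost 29.

For any fixed open set, each tenant goes to its cheapest open site; total = fixed + service.
{W3, W5}: #1→W5 4, #2→W5 6, #3→W3 2, #4→W3 4. Service 16; fixed 13; total 29.
{W3, W4}: #1→W4 4, #2→W4 8, #3→W3 2, #4→W3 4. Service 18; fixed 15; total 33.
{W3, W4, W5}: #1→W4 4, #2→W5 6, #3→W3 2, #4→W3 4. Service 16; fixed 18; total 34.
{W1, W2, W3, W4, W5}: service 13 + fixed 36 = 49
No other subset beats 29.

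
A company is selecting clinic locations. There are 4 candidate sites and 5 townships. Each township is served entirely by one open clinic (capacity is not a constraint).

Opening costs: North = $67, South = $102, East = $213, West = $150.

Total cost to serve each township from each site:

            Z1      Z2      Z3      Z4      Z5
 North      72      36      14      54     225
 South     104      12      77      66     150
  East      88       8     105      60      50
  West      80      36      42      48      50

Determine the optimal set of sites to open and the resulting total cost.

For any fixed open set, each township goes to its cheapest open site; total = fixed + service.
{West}: Z1→West 80, Z2→West 36, Z3→West 42, Z4→West 48, Z5→West 50. Service 256; fixed 150; total 406.
{North, West}: service 220 + fixed 217 = 437
{North}: Z1→North 72, Z2→North 36, Z3→North 14, Z4→North 54, Z5→North 225. Service 401; fixed 67; total 468.
{North, South, East, West}: service 192 + fixed 532 = 724
No other subset beats 406.

Open West only; minimum total cost 406.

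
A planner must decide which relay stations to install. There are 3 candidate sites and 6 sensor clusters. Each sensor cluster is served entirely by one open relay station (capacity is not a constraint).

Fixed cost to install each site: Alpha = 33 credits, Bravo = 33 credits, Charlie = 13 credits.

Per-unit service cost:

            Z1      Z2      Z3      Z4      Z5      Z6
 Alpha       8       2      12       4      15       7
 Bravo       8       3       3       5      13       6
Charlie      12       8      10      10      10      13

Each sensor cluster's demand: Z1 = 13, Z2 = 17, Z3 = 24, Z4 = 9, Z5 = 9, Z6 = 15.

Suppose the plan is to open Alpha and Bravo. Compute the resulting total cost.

Each sensor cluster is assigned to its cheapest site among the open ones.
{Alpha, Bravo}: Z1→Alpha 8·13=104, Z2→Alpha 2·17=34, Z3→Bravo 3·24=72, Z4→Alpha 4·9=36, Z5→Bravo 13·9=117, Z6→Bravo 6·15=90. Service 453; fixed 66; total 519.

Total cost: 519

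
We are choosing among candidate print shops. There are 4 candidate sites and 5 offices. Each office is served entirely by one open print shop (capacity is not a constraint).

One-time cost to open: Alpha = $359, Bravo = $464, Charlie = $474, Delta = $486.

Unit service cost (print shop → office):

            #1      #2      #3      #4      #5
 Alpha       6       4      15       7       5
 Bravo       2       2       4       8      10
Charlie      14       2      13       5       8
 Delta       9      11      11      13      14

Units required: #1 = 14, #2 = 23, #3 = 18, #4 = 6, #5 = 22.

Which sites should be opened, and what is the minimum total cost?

For any fixed open set, each office goes to its cheapest open site; total = fixed + service.
{Bravo}: #1→Bravo 2·14=28, #2→Bravo 2·23=46, #3→Bravo 4·18=72, #4→Bravo 8·6=48, #5→Bravo 10·22=220. Service 414; fixed 464; total 878.
{Alpha}: #1→Alpha 6·14=84, #2→Alpha 4·23=92, #3→Alpha 15·18=270, #4→Alpha 7·6=42, #5→Alpha 5·22=110. Service 598; fixed 359; total 957.
{Alpha, Bravo}: service 298 + fixed 823 = 1121
{Alpha, Bravo, Charlie, Delta}: service 286 + fixed 1783 = 2069
No other subset beats 878.

Open Bravo only; minimum total cost 878.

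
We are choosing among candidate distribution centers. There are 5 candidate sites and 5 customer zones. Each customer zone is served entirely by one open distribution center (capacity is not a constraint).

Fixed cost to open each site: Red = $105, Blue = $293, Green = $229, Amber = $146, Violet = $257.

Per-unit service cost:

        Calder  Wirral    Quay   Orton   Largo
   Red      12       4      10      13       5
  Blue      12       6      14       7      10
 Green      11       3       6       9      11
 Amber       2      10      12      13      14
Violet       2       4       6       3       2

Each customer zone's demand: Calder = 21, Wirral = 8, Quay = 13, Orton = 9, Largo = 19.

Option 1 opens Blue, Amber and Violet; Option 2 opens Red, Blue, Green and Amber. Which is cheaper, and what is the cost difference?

Option 1 is cheaper by 162.

Option 1: {Blue, Amber, Violet}: Calder→Amber 2·21=42, Wirral→Violet 4·8=32, Quay→Violet 6·13=78, Orton→Violet 3·9=27, Largo→Violet 2·19=38. Service 217; fixed 696; total 913.
Option 2: {Red, Blue, Green, Amber}: Calder→Amber 2·21=42, Wirral→Green 3·8=24, Quay→Green 6·13=78, Orton→Blue 7·9=63, Largo→Red 5·19=95. Service 302; fixed 773; total 1075.
Difference: |913 − 1075| = 162.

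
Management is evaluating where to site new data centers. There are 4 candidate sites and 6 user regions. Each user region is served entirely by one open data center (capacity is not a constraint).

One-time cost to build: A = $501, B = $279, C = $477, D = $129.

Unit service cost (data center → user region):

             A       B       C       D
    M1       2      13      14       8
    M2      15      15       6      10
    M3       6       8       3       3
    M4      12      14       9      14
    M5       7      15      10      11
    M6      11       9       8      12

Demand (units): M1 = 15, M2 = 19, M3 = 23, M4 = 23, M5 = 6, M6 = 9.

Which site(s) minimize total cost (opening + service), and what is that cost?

Open D only; minimum total cost 1004.

For any fixed open set, each user region goes to its cheapest open site; total = fixed + service.
{D}: M1→D 8·15=120, M2→D 10·19=190, M3→D 3·23=69, M4→D 14·23=322, M5→D 11·6=66, M6→D 12·9=108. Service 875; fixed 129; total 1004.
{C}: M1→C 14·15=210, M2→C 6·19=114, M3→C 3·23=69, M4→C 9·23=207, M5→C 10·6=60, M6→C 8·9=72. Service 732; fixed 477; total 1209.
{C, D}: service 642 + fixed 606 = 1248
{A, B, C, D}: M1→A 2·15=30, M2→C 6·19=114, M3→C 3·23=69, M4→C 9·23=207, M5→A 7·6=42, M6→C 8·9=72. Service 534; fixed 1386; total 1920.
(All 15 nonempty subsets were checked; D only is lowest.)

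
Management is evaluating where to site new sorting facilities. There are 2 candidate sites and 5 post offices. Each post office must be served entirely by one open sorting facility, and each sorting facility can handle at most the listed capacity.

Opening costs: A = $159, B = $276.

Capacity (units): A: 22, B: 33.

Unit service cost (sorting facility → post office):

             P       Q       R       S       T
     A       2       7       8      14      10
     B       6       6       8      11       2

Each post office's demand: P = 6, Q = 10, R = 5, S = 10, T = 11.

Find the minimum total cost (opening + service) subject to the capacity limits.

Minimum total cost: 679

Open {A, B}: P→A 2·6=12, Q→B 6·10=60, R→A 8·5=40, S→B 11·10=110, T→B 2·11=22.
Loads: A carries 11/22, B carries 31/33. Service 244; fixed 435; total 679.
Next best feasible plan costs 689.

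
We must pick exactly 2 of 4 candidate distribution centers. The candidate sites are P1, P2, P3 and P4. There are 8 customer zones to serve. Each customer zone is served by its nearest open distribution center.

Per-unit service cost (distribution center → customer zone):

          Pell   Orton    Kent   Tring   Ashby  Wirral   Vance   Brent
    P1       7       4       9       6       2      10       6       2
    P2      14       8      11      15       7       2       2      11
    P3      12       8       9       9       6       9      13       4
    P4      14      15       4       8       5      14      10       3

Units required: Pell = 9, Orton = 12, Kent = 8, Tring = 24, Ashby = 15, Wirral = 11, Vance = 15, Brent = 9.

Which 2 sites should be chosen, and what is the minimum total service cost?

With exactly 2 open, each customer zone uses its cheapest among the chosen.
{P1, P2}: Pell→P1 7·9=63, Orton→P1 4·12=48, Kent→P1 9·8=72, Tring→P1 6·24=144, Ashby→P1 2·15=30, Wirral→P2 2·11=22, Vance→P2 2·15=30, Brent→P1 2·9=18. Service cost 427.
{P1, P4}: service cost 535
{P1, P3}: service cost 564
Among all 6 size-2 choices, {P1, P2} is lowest.

Choose P1 and P2; total service cost 427.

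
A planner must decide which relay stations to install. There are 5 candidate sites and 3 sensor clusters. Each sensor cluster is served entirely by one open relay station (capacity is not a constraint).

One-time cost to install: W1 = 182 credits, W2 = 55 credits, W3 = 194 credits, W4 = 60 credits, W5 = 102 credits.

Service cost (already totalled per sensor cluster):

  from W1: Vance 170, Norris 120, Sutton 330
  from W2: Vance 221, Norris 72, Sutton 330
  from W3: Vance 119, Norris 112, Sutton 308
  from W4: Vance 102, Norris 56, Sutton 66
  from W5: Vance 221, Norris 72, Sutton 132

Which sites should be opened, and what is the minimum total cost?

For any fixed open set, each sensor cluster goes to its cheapest open site; total = fixed + service.
{W4}: Vance→W4 102, Norris→W4 56, Sutton→W4 66. Service 224; fixed 60; total 284.
{W2, W4}: Vance→W4 102, Norris→W4 56, Sutton→W4 66. Service 224; fixed 115; total 339.
{W4, W5}: Vance→W4 102, Norris→W4 56, Sutton→W4 66. Service 224; fixed 162; total 386.
{W1, W2, W3, W4, W5}: service 224 + fixed 593 = 817
No other subset beats 284.

Open W4 only; minimum total cost 284.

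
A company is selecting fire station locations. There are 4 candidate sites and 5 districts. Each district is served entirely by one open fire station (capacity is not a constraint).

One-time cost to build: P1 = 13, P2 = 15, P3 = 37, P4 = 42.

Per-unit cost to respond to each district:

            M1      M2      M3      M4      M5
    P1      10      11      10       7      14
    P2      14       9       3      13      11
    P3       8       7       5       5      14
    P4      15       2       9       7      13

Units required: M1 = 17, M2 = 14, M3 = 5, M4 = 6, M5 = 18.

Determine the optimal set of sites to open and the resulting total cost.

For any fixed open set, each district goes to its cheapest open site; total = fixed + service.
{P2, P3, P4}: M1→P3 8·17=136, M2→P4 2·14=28, M3→P2 3·5=15, M4→P3 5·6=30, M5→P2 11·18=198. Service 407; fixed 94; total 501.
{P1, P2, P3, P4}: M1→P3 8·17=136, M2→P4 2·14=28, M3→P2 3·5=15, M4→P3 5·6=30, M5→P2 11·18=198. Service 407; fixed 107; total 514.
{P1, P2, P4}: service 453 + fixed 70 = 523
{P1}: service 668 + fixed 13 = 681
No other subset beats 501.

Open P2, P3 and P4; minimum total cost 501.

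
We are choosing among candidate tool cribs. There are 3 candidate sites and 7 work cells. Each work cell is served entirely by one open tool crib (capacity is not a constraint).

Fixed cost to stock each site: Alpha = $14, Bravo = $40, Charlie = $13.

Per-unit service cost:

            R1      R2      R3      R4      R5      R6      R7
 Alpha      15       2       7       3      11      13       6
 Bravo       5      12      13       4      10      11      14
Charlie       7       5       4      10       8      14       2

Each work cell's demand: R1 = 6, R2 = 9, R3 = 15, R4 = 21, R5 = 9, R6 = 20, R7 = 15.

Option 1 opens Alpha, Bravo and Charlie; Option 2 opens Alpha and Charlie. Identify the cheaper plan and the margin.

Option 1 is cheaper by 12.

Option 1: {Alpha, Bravo, Charlie}: R1→Bravo 5·6=30, R2→Alpha 2·9=18, R3→Charlie 4·15=60, R4→Alpha 3·21=63, R5→Charlie 8·9=72, R6→Bravo 11·20=220, R7→Charlie 2·15=30. Service 493; fixed 67; total 560.
Option 2: {Alpha, Charlie}: R1→Charlie 7·6=42, R2→Alpha 2·9=18, R3→Charlie 4·15=60, R4→Alpha 3·21=63, R5→Charlie 8·9=72, R6→Alpha 13·20=260, R7→Charlie 2·15=30. Service 545; fixed 27; total 572.
Difference: |560 − 572| = 12.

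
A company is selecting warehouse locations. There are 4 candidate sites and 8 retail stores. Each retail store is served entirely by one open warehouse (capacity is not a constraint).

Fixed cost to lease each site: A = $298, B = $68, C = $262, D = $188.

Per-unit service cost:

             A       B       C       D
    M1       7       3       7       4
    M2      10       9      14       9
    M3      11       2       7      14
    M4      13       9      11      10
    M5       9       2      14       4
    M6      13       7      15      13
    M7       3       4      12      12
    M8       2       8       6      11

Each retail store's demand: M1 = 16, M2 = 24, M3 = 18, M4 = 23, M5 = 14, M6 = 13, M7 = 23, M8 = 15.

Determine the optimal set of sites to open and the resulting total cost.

For any fixed open set, each retail store goes to its cheapest open site; total = fixed + service.
{B}: M1→B 3·16=48, M2→B 9·24=216, M3→B 2·18=36, M4→B 9·23=207, M5→B 2·14=28, M6→B 7·13=91, M7→B 4·23=92, M8→B 8·15=120. Service 838; fixed 68; total 906.
{A, B}: service 725 + fixed 366 = 1091
{B, D}: service 838 + fixed 256 = 1094
{A, B, C, D}: service 725 + fixed 816 = 1541
No other subset beats 906.

Open B only; minimum total cost 906.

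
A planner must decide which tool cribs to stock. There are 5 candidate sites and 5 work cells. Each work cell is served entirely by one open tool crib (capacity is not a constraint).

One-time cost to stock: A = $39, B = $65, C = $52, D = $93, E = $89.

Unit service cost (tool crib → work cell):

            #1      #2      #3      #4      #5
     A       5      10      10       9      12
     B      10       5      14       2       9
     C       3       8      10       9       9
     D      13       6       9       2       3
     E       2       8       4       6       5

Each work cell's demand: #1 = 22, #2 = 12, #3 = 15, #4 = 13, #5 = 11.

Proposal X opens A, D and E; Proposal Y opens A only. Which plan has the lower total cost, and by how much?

Proposal X: {A, D, E}: #1→E 2·22=44, #2→D 6·12=72, #3→E 4·15=60, #4→D 2·13=26, #5→D 3·11=33. Service 235; fixed 221; total 456.
Proposal Y: {A}: #1→A 5·22=110, #2→A 10·12=120, #3→A 10·15=150, #4→A 9·13=117, #5→A 12·11=132. Service 629; fixed 39; total 668.
Difference: |456 − 668| = 212.

Proposal X is cheaper by 212.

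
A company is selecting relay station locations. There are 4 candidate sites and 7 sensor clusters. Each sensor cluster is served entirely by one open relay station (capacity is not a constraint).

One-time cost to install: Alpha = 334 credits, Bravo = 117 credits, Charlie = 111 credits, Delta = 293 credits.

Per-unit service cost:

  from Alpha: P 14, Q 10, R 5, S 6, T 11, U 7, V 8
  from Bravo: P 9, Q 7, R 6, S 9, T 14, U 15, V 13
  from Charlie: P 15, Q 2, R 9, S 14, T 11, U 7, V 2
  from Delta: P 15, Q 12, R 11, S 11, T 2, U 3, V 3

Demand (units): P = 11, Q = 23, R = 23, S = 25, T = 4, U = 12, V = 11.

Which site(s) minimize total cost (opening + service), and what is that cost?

Open Bravo and Charlie; minimum total cost 886.

For any fixed open set, each sensor cluster goes to its cheapest open site; total = fixed + service.
{Bravo, Charlie}: P→Bravo 9·11=99, Q→Charlie 2·23=46, R→Bravo 6·23=138, S→Bravo 9·25=225, T→Charlie 11·4=44, U→Charlie 7·12=84, V→Charlie 2·11=22. Service 658; fixed 228; total 886.
{Charlie}: service 918 + fixed 111 = 1029
{Alpha, Charlie}: service 615 + fixed 445 = 1060
{Alpha, Bravo, Charlie, Delta}: service 476 + fixed 855 = 1331
No other subset beats 886.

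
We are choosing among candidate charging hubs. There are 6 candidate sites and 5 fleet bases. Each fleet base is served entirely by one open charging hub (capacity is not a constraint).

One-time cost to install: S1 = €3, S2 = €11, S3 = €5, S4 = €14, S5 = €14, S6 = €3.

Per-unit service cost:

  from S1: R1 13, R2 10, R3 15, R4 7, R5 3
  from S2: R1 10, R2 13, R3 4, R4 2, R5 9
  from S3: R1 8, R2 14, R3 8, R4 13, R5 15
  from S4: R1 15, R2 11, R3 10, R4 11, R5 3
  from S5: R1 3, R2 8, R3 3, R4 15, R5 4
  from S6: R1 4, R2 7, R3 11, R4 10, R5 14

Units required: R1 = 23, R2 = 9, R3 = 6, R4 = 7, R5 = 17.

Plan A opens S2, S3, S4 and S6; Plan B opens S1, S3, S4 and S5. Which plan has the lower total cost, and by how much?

Plan A: {S2, S3, S4, S6}: R1→S6 4·23=92, R2→S6 7·9=63, R3→S2 4·6=24, R4→S2 2·7=14, R5→S4 3·17=51. Service 244; fixed 33; total 277.
Plan B: {S1, S3, S4, S5}: R1→S5 3·23=69, R2→S5 8·9=72, R3→S5 3·6=18, R4→S1 7·7=49, R5→S1 3·17=51. Service 259; fixed 36; total 295.
Difference: |277 − 295| = 18.

Plan A is cheaper by 18.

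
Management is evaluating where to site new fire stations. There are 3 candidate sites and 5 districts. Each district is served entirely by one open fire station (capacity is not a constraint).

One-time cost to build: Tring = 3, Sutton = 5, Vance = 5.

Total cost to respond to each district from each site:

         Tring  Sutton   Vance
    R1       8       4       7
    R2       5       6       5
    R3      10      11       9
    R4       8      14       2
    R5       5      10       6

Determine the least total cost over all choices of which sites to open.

For any fixed open set, each district goes to its cheapest open site; total = fixed + service.
{Vance}: R1→Vance 7, R2→Vance 5, R3→Vance 9, R4→Vance 2, R5→Vance 6. Service 29; fixed 5; total 34.
{Tring, Vance}: R1→Vance 7, R2→Tring 5, R3→Vance 9, R4→Vance 2, R5→Tring 5. Service 28; fixed 8; total 36.
{Sutton, Vance}: R1→Sutton 4, R2→Vance 5, R3→Vance 9, R4→Vance 2, R5→Vance 6. Service 26; fixed 10; total 36.
{Tring, Sutton, Vance}: R1→Sutton 4, R2→Tring 5, R3→Vance 9, R4→Vance 2, R5→Tring 5. Service 25; fixed 13; total 38.
No other subset beats 34.

Minimum total cost: 34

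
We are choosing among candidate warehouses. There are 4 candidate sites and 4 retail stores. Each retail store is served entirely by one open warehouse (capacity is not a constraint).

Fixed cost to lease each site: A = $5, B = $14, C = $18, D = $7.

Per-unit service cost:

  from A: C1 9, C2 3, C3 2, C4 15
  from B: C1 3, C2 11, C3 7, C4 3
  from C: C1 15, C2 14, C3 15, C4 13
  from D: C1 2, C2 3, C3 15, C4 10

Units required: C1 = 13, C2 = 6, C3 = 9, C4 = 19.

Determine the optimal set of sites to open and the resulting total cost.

For any fixed open set, each retail store goes to its cheapest open site; total = fixed + service.
{A, B, D}: C1→D 2·13=26, C2→A 3·6=18, C3→A 2·9=18, C4→B 3·19=57. Service 119; fixed 26; total 145.
{A, B}: service 132 + fixed 19 = 151
{A, B, C, D}: service 119 + fixed 44 = 163
{A}: C1→A 9·13=117, C2→A 3·6=18, C3→A 2·9=18, C4→A 15·19=285. Service 438; fixed 5; total 443.
No other subset beats 145.

Open A, B and D; minimum total cost 145.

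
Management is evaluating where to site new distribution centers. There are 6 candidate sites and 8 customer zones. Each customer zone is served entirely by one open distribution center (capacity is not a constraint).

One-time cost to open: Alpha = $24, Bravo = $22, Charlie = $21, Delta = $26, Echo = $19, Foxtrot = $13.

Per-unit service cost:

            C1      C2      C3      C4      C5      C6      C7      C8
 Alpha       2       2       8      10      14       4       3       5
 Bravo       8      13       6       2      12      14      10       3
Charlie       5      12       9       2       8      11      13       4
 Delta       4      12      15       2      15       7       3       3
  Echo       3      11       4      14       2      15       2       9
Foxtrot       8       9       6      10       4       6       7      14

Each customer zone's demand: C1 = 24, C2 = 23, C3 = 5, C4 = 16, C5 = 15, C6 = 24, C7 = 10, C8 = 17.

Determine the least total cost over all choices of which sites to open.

Minimum total cost: 408

For any fixed open set, each customer zone goes to its cheapest open site; total = fixed + service.
{Alpha, Bravo, Echo}: C1→Alpha 2·24=48, C2→Alpha 2·23=46, C3→Echo 4·5=20, C4→Bravo 2·16=32, C5→Echo 2·15=30, C6→Alpha 4·24=96, C7→Echo 2·10=20, C8→Bravo 3·17=51. Service 343; fixed 65; total 408.
{Alpha, Delta, Echo}: service 343 + fixed 69 = 412
{Alpha, Bravo, Echo, Foxtrot}: service 343 + fixed 78 = 421
{Alpha, Bravo, Charlie, Delta, Echo, Foxtrot}: C1→Alpha 2·24=48, C2→Alpha 2·23=46, C3→Echo 4·5=20, C4→Bravo 2·16=32, C5→Echo 2·15=30, C6→Alpha 4·24=96, C7→Echo 2·10=20, C8→Bravo 3·17=51. Service 343; fixed 125; total 468.
No other subset beats 408.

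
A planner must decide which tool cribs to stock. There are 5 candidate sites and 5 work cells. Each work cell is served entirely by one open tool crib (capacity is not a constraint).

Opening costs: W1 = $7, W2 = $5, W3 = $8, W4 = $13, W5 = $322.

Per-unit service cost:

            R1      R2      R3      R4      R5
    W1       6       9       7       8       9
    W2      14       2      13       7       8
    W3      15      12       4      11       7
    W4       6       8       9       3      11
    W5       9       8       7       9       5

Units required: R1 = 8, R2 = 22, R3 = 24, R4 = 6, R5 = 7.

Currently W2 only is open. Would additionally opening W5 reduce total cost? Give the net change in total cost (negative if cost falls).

Current service cost with {W2}: 566.
Adding W5: each work cell re-picks its cheapest; new service cost 361, saving 205.
Extra fixed cost: 322. Net change = 322 − 205 = 117.
(Totals: 571 → 688.)

No — net change +117 (cost rises by 117).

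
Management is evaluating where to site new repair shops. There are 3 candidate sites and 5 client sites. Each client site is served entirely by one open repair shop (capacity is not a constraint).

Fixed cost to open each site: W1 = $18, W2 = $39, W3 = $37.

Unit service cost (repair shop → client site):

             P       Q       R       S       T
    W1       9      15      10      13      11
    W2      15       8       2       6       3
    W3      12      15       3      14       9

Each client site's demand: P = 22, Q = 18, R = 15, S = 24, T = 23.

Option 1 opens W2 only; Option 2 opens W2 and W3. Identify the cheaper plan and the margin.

Option 2 is cheaper by 29.

Option 1: {W2}: P→W2 15·22=330, Q→W2 8·18=144, R→W2 2·15=30, S→W2 6·24=144, T→W2 3·23=69. Service 717; fixed 39; total 756.
Option 2: {W2, W3}: P→W3 12·22=264, Q→W2 8·18=144, R→W2 2·15=30, S→W2 6·24=144, T→W2 3·23=69. Service 651; fixed 76; total 727.
Difference: |756 − 727| = 29.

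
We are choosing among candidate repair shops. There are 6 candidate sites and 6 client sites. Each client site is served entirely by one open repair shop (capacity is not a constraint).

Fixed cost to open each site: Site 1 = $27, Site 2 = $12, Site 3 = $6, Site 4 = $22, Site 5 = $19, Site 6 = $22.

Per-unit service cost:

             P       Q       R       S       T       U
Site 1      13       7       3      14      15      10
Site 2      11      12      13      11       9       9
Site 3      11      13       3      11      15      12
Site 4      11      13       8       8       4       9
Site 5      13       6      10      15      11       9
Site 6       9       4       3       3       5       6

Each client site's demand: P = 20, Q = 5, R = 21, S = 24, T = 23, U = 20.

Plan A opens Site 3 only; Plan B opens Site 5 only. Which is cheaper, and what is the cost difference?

Plan A is cheaper by 109.

Plan A: {Site 3}: P→Site 3 11·20=220, Q→Site 3 13·5=65, R→Site 3 3·21=63, S→Site 3 11·24=264, T→Site 3 15·23=345, U→Site 3 12·20=240. Service 1197; fixed 6; total 1203.
Plan B: {Site 5}: P→Site 5 13·20=260, Q→Site 5 6·5=30, R→Site 5 10·21=210, S→Site 5 15·24=360, T→Site 5 11·23=253, U→Site 5 9·20=180. Service 1293; fixed 19; total 1312.
Difference: |1203 − 1312| = 109.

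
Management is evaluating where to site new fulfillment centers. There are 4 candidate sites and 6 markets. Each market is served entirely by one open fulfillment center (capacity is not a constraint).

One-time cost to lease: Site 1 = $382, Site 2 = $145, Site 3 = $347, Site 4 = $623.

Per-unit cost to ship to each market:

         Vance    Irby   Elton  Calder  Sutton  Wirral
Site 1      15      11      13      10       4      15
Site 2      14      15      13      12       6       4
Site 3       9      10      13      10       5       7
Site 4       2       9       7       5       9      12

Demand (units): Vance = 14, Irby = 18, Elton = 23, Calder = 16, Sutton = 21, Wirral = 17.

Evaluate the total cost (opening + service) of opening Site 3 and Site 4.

Each market is assigned to its cheapest site among the open ones.
{Site 3, Site 4}: Vance→Site 4 2·14=28, Irby→Site 4 9·18=162, Elton→Site 4 7·23=161, Calder→Site 4 5·16=80, Sutton→Site 3 5·21=105, Wirral→Site 3 7·17=119. Service 655; fixed 970; total 1625.

Total cost: 1625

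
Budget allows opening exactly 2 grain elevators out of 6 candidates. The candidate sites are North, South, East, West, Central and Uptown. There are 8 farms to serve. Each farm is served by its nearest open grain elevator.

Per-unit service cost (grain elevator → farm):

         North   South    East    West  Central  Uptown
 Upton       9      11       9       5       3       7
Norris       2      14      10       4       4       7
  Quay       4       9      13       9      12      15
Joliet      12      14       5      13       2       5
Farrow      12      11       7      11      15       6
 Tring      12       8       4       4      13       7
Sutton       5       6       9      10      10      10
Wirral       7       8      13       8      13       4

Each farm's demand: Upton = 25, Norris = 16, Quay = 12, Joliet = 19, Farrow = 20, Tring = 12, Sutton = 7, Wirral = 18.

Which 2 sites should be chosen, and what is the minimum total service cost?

With exactly 2 open, each farm uses its cheapest among the chosen.
{North, Uptown}: Upton→Uptown 7·25=175, Norris→North 2·16=32, Quay→North 4·12=48, Joliet→Uptown 5·19=95, Farrow→Uptown 6·20=120, Tring→Uptown 7·12=84, Sutton→North 5·7=35, Wirral→Uptown 4·18=72. Service cost 661.
{Central, Uptown}: service cost 667
{West, Uptown}: service cost 702
Among all 15 size-2 choices, {North, Uptown} is lowest.

Choose North and Uptown; total service cost 661.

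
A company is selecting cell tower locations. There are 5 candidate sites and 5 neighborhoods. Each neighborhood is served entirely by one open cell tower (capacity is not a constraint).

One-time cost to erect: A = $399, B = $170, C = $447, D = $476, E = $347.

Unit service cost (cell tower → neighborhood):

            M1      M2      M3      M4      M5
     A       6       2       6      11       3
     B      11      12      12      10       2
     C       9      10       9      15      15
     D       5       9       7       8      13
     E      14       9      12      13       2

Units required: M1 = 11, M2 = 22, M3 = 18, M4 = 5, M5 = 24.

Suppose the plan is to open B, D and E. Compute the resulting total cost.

Total cost: 1460

Each neighborhood is assigned to its cheapest site among the open ones.
{B, D, E}: M1→D 5·11=55, M2→D 9·22=198, M3→D 7·18=126, M4→D 8·5=40, M5→B 2·24=48. Service 467; fixed 993; total 1460.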